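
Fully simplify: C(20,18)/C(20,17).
1/6

Reasoning: C(n,k+1)/C(n,k) = (n−k)/(k+1). Here (20−17)/(17+1) = 3/18 = 1/6.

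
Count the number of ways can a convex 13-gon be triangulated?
58,786

Working:
Using the Catalan number formula: C_n = C(2n, n) / (n+1)
C_11 = C(22, 11) / (11+1)
     = 705432 / 12
     = 58,786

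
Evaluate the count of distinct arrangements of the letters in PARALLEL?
Word has 8 letters (P=1, A=2, R=1, L=3, E=1). Arrangements: 8!/Π(k!) = 3,360.
Final answer: 3,360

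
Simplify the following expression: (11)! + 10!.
43,545,600

Explanation: (11)! + 10! = (11)·10! + 10! = (11+1)·10! = 12·10! = 43,545,600.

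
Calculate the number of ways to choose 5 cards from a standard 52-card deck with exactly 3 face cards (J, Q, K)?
12 face cards and 40 non-face cards: C(12,3) × C(40,2) = 220 × 780 = 171,600.

Answer: 171,600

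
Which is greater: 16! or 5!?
16!

Working:
16!=20,922,789,888,000, 5!=120. 16! > 5!.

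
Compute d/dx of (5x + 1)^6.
30(5x + 1)^5

Chain rule: 6(5x+1)^{5} × 5 = 30(5x+1)^{5}.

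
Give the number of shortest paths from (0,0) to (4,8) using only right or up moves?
Choose 4 rights from 12 moves: C(12,4) = 495.

Answer: 495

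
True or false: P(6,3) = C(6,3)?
P(6,3) = 120 and C(6,3) = 20; P(n,r) = r! × C(n,r) so P > C whenever r ≥ 2.

Answer: False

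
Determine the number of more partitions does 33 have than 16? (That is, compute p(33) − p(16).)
9,912

Reasoning: Pentagonal recurrence p(n) = p(n−1) + p(n−2) − p(n−5) − p(n−7) + …: p(33) = p(32) + p(31) − p(28) − p(26) + p(21) + p(18) − p(11) − p(7) = 8,349 + 6,842 − 3,718 − 2,436 + 792 + 385 − 56 − 15 = 10,143.
p(16) = p(15) + p(14) − p(11) − p(9) + p(4) + p(1) = 176 + 135 − 56 − 30 + 5 + 1 = 231.
Difference = 10,143 − 231 = 9,912.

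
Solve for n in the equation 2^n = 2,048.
11

Working:
2,048 = 1,024 × 2 = 2^10 × 2^1 = 2^11, so n = 11.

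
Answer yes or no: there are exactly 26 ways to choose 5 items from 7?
No

Working:
C(7,5) = 21 ≠ 26.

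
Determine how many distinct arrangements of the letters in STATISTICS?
50,400

Explanation: Word has 10 letters (S=3, T=3, A=1, I=2, C=1). Arrangements: 10!/Π(k!) = 50,400.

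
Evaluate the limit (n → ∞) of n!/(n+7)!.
0

Solution: n!/(n+7)! = 1/[(n+1)(n+2)···(n+7)] → 0 as n → ∞.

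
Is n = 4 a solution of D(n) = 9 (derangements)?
D(4) = (4-1)·[D(3) + D(2)] = 3·[2 + 1] = 9, which equals 9.
Final answer: Yes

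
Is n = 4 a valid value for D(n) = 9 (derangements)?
Yes

Solution: D(4) = (4-1)·[D(3) + D(2)] = 3·[2 + 1] = 9, which equals 9.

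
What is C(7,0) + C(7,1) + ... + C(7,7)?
Sum of binomial coefficients = 2^7 = 128.
Final answer: 128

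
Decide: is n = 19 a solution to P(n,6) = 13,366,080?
No

Solution: P(19,6) = 19·18·17·16·15·14 = 19,535,040, which does not equal 13,366,080.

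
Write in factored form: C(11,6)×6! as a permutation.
P(11,6)

Working:
C(11,6)×6! = [11!/(6!(5)!)]×6! = 11!/(5)! = P(11,6) = 332,640.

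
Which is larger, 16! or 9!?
16!

Explanation: 16!=20,922,789,888,000, 9!=362,880. 16! > 9!.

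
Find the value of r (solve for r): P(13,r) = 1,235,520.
6

P(13,r) = 13·12·…·(13−r+1), a product of r factors. Multiplying down from 13: 13 = 13; 13·12 = 156; 13·12·11 = 1,716; 13·12·11·10 = 17,160; 13·12·11·10·9 = 154,440; 13·12·11·10·9·8 = 1,235,520 ✓ (6 factors). So r = 6.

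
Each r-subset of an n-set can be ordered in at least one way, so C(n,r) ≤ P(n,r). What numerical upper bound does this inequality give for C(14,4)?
24,024

Explanation: P(14,4) = 14·13·12·11 = 24,024, so C(14,4) ≤ 24,024. (The bound is loose by a factor of 4! = 24: C(14,4) = 24,024/24 = 1,001.)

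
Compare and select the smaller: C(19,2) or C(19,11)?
C(19,2)

Solution: C(19,2)=171, C(19,11)=75,582.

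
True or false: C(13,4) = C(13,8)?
False

Solution: C(13,4) = 715 but C(13,8) = 1,287; symmetry gives C(13,4) = C(13,9), not C(13,8).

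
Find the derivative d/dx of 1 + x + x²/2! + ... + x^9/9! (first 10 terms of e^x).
Differentiating term by term gives the first 9 terms of e^x.
Final answer: 1 + x + x²/2! + ... + x^8/8!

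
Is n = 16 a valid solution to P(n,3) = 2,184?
No

Explanation: P(16,3) = 16·15·14 = 3,360, which does not equal 2,184.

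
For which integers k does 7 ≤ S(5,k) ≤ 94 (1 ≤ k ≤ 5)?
2, 3, 4

Solution: S(5,1)=1; S(5,2)=15; S(5,3)=25; S(5,4)=10; S(5,5)=1. So valid k = 2, 3, 4.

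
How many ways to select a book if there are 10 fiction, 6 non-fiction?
16

Solution: By the addition principle: 10 + 6 = 16.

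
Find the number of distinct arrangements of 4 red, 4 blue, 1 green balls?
630

Working:
Multinomial: 9!/(4! × 4! × 1!) = 630.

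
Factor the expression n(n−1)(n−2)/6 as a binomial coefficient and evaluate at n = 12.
C(n,3); C(12,3) = 220

Solution: n(n−1)(n−2)/6 = n!/(3!(n−3)!) = C(n,3). At n = 12: C(12,3) = 220.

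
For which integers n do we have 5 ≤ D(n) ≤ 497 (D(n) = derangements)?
4, 5, 6

Reasoning: Using D(n) = (n−1)[D(n−1) + D(n−2)] with D(1)=0, D(2)=1: D(3)=2; D(4)=9; D(5)=44; D(6)=265; D(7)=1,854. So valid n = 4, 5, 6.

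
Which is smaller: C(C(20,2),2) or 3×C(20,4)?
3×C(20,4)

Solution: C(C(20,2),2)=17,955, 3×C(20,4)=14,535.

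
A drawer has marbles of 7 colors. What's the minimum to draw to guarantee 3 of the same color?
15

Reasoning: Worst case: 2 of each = 14. One more: 15.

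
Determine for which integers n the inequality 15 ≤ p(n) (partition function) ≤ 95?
7, 8, 9, 10, 11, 12

Tabulating p(n) via p(n) = p(n−1) + p(n−2) − p(n−5) − p(n−7) + …: p(6)=11; p(7)=15; p(8)=22; p(9)=30; p(10)=42; p(11)=56; p(12)=77; p(13)=101. So valid n = 7, 8, 9, 10, 11, 12.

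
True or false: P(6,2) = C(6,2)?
False

P(6,2) = 30 but C(6,2) = 15; they differ by a factor of 2! = 2, so the statement does not hold.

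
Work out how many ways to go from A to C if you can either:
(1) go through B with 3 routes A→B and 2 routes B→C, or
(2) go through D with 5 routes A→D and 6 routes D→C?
36

Solution: Route via B: 3×2=6. Route via D: 5×6=30. Total: 36.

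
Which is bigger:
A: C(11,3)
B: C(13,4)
B

Explanation: A=C(11,3)=165, B=C(13,4)=715.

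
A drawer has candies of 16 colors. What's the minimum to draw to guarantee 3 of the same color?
33
Worst case: 2 of each = 32. One more: 33.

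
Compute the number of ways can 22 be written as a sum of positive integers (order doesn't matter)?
Pentagonal recurrence p(n) = p(n−1) + p(n−2) − p(n−5) − p(n−7) + …: p(22) = p(21) + p(20) − p(17) − p(15) + p(10) + p(7) − p(0) = 792 + 627 − 297 − 176 + 42 + 15 − 1 = 1,002.
Final answer: 1,002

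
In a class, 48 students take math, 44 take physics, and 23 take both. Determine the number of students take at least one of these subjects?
69
|A∪B| = |A|+|B|-|A∩B| = 48+44-23 = 69.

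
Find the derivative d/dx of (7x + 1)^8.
56(7x + 1)^7

Solution: Chain rule: 8(7x+1)^{7} × 7 = 56(7x+1)^{7}.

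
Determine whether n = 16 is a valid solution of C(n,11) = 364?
No

Working:
C(16,11) = 16·15·14·13·12·11·10·9·8·7·6/11! = 174,356,582,400/39,916,800 = 4,368, which does not equal 364.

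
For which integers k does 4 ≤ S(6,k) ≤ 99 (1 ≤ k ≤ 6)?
S(6,1)=1; S(6,2)=31; S(6,3)=90; S(6,4)=65; S(6,5)=15; S(6,6)=1. So valid k = 2, 3, 4, 5.

Answer: 2, 3, 4, 5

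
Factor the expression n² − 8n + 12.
(n − 2)(n − 6)

Explanation: Seek roots whose sum is 8 and product is 12: (2, 6). So n² − 8n + 12 = (n − 2)(n − 6).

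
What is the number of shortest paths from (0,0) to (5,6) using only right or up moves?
462

Working:
Choose 5 rights from 11 moves: C(11,5) = 462.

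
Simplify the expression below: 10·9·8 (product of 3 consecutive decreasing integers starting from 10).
720
This is P(10,3) = 10!/(7)! = 720.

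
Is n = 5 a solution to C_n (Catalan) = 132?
No
C_5 = C(10,5)/(5+1) = 252/6 = 42, which does not equal 132.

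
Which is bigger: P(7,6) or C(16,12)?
P(7,6)=5,040, C(16,12)=1,820.

Answer: P(7,6)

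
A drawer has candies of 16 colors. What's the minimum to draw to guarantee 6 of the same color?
81

Solution: Worst case: 5 of each = 80. One more: 81.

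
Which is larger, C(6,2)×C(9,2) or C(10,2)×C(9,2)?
C(10,2)×C(9,2)

Working:
C(6,2)×C(9,2)=540, C(10,2)×C(9,2)=1,620.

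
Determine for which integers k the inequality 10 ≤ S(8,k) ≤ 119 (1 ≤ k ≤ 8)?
7
S(8,1)=1; S(8,2)=127; S(8,3)=966; S(8,4)=1,701; S(8,5)=1,050; S(8,6)=266; S(8,7)=28; S(8,8)=1. So valid k = 7.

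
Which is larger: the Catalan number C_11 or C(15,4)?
C_11 = C(22,11)/(11+1) = 705,432/12 = 58,786; C(15,4) = 1,365.

Answer: C_11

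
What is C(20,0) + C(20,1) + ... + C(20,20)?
Sum of binomial coefficients = 2^20 = 1,048,576.

Answer: 1,048,576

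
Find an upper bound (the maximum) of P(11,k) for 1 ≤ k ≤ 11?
39,916,800

Solution: P(11,k) increases in k, so maximum at k = 11: 11! = 39,916,800.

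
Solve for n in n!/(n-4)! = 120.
5
n!/(n-4)! = n×(n-1)×(n-2)×(n-3), a product of 4 consecutive integers ≈ (n−1.5)^4. 120^(1/4) + 1.5 ≈ 4.8; check n = 5: 5×4×3×2 = 120 ✓. So n = 5.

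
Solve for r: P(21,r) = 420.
2
P(21,r) = 21·20·…·(21−r+1), a product of r factors. Multiplying down from 21: 21 = 21; 21·20 = 420 ✓ (2 factors). So r = 2.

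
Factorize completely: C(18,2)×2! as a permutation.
P(18,2)

Solution: C(18,2)×2! = [18!/(2!(16)!)]×2! = 18!/(16)! = P(18,2) = 306.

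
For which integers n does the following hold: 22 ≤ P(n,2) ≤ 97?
P(5,2)=20; P(6,2)=30; P(7,2)=42; P(8,2)=56; P(9,2)=72; P(10,2)=90; P(11,2)=110. So valid n = 6, 7, 8, 9, 10.
Final answer: 6, 7, 8, 9, 10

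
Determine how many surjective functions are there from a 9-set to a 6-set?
Onto functions = 6! × S(9,6)
First compute S(9,6) via recurrence:
Using the Stirling recurrence: S(n,k) = k·S(n-1,k) + S(n-1,k-1)
S(9,6) = 6·S(8,6) + S(8,5)
         = 6·266 + 1050
         = 1596 + 1050
         = 2,646
Then: 720 × 2646 = 1,905,120
Final answer: 1,905,120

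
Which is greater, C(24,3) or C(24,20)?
C(24,20)

Explanation: C(24,3)=2,024, C(24,20)=10,626.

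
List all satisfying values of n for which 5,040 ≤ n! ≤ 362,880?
7, 8, 9

Solution: n! is strictly increasing; 7! = 5,040 and 9! = 362,880, so valid n = 7, 8, 9.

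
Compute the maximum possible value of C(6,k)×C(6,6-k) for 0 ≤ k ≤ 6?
400

Working:
C(6,k)·C(6,6-k) = C(6,k)², maximised at the centre k = 3: C(6,3)² = 400.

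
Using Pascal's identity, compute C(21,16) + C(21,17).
26,334
C(21,16) + C(21,17) = C(22,17) = 26,334.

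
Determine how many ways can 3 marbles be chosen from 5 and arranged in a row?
60

Working:
P(5,3) = 5!/(5-3)! = 60.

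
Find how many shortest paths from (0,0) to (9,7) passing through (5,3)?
3,920
To (5,3): C(8,5)=56. From there: C(8,4)=70. Total: 3,920.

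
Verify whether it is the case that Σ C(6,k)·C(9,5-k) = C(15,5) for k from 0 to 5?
Vandermonde's identity gives C(15,5) = 3,003; RHS C(15,5) = 3,003.
Final answer: True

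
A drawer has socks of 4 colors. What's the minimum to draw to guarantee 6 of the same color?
21

Worst case: 5 of each = 20. One more: 21.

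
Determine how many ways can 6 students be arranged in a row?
Arrangements of 6 distinct objects: 6! = 720.

Answer: 720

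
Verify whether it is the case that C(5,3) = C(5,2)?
Symmetry C(n,k) = C(n,n-k): C(5,3) = 10 and C(5,2) = 10. Both sides agree, so the statement holds.

Answer: True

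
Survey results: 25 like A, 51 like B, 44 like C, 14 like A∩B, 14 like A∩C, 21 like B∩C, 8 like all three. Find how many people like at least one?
79

Working:
|A∪B∪C| = 25+51+44-14-14-21+8 = 79.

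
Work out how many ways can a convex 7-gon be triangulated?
Using the Catalan number formula: C_n = C(2n, n) / (n+1)
C_5 = C(10, 5) / (5+1)
     = 252 / 6
     = 42
Final answer: 42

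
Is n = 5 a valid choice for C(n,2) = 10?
Yes

Working:
C(5,2) = 5·4/2! = 20/2 = 10, which equals 10.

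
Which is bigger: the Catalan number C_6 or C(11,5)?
C(11,5)

Explanation: C_6 = C(12,6)/(6+1) = 924/7 = 132; C(11,5) = 462.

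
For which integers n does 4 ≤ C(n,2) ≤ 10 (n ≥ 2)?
4, 5

Solution: C(3,2)=3; C(4,2)=6; C(5,2)=10; C(6,2)=15. So valid n = 4, 5.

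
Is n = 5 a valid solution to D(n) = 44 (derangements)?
Yes

Solution: D(5) = (5-1)·[D(4) + D(3)] = 4·[9 + 2] = 44, which equals 44.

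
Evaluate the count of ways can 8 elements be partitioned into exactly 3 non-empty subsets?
966

Working:
This equals S(8,3), the Stirling number of the 2nd kind.
Using the Stirling recurrence: S(n,k) = k·S(n-1,k) + S(n-1,k-1)
S(8,3) = 3·S(7,3) + S(7,2)
         = 3·301 + 63
         = 903 + 63
         = 966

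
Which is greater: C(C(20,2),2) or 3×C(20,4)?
C(C(20,2),2)=17,955, 3×C(20,4)=14,535.

Answer: C(C(20,2),2)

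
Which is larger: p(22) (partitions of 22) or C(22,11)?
Pentagonal recurrence p(n) = p(n−1) + p(n−2) − p(n−5) − p(n−7) + …: p(22) = p(21) + p(20) − p(17) − p(15) + p(10) + p(7) − p(0) = 792 + 627 − 297 − 176 + 42 + 15 − 1 = 1,002; C(22,11) = 705,432.
Final answer: C(22,11)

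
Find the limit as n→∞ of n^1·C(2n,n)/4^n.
∞

Working:
C(2n,n) ~ 4^n/√(πn), so n^1·C(2n,n)/4^n ~ n^(1 − 1/2)/√π → ∞.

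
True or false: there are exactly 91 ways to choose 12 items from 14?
True

Solution: C(14,12) = 91.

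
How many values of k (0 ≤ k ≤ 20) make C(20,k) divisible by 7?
0

Reasoning: Checking C(20,k) mod 7 for k = 0..20: none are divisible by 7. Count = 0.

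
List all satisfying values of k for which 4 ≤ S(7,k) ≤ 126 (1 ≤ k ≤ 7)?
2, 6

Reasoning: S(7,1)=1; S(7,2)=63; S(7,3)=301; S(7,4)=350; S(7,5)=140; S(7,6)=21; S(7,7)=1. So valid k = 2, 6.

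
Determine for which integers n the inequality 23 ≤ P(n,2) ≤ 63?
6, 7, 8

Reasoning: P(5,2)=20; P(6,2)=30; P(7,2)=42; P(8,2)=56; P(9,2)=72. So valid n = 6, 7, 8.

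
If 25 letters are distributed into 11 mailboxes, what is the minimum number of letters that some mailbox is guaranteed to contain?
3

Explanation: Pigeonhole: ⌈25/11⌉ = 3.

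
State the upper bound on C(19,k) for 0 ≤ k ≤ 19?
92,378

Working:
Maximum at k = 9 or k = 10: C(19,9) = 92,378.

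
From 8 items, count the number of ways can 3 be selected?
56

Working:
C(8,3) = 8! / (3! × (8-3)!)
         = 8! / (3! × 5!)
         = 56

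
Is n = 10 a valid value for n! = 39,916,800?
No

Solution: 10! = 10·9! = 10·362,880 = 3,628,800, which does not equal 39,916,800.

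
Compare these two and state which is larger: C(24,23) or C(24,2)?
C(24,2)

Working:
C(24,23)=24, C(24,2)=276.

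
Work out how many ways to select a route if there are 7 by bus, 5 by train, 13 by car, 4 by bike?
29
By the addition principle: 7 + 5 + 13 + 4 = 29.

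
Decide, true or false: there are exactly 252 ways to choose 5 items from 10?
C(10,5) = 252.

Answer: True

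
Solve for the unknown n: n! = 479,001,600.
12

Solution: n! is strictly increasing. 10! = 3,628,800, 11! = 39,916,800, 12! = 479,001,600 ✓. So n = 12.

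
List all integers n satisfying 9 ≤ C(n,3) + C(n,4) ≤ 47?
5, 6

Working:
C(4,3)+C(4,4)=5; C(5,3)+C(5,4)=15; C(6,3)+C(6,4)=35; C(7,3)+C(7,4)=70. So valid n = 5, 6.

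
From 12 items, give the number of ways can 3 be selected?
220

Reasoning: C(12,3) = 12! / (3! × (12-3)!)
         = 12! / (3! × 9!)
         = 220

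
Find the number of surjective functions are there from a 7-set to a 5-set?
16,800
Onto functions = 5! × S(7,5)
First compute S(7,5) via recurrence:
Using the Stirling recurrence: S(n,k) = k·S(n-1,k) + S(n-1,k-1)
S(7,5) = 5·S(6,5) + S(6,4)
         = 5·15 + 65
         = 75 + 65
         = 140
Then: 120 × 140 = 16,800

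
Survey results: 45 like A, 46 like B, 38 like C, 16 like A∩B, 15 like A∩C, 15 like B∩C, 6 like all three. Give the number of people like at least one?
89

|A∪B∪C| = 45+46+38-16-15-15+6 = 89.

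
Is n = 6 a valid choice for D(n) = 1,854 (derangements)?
No

Solution: D(6) = (6-1)·[D(5) + D(4)] = 5·[44 + 9] = 265, which does not equal 1,854.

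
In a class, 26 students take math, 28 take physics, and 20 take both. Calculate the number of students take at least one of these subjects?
34

Working:
|A∪B| = |A|+|B|-|A∩B| = 26+28-20 = 34.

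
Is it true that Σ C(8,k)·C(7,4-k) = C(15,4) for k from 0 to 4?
True
Vandermonde's identity gives C(15,4) = 1,365; RHS C(15,4) = 1,365.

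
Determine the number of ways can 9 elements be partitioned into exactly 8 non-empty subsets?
36

Explanation: This equals S(9,8), the Stirling number of the 2nd kind.
Using the Stirling recurrence: S(n,k) = k·S(n-1,k) + S(n-1,k-1)
S(9,8) = 8·S(8,8) + S(8,7)
         = 8·1 + 28
         = 8 + 28
         = 36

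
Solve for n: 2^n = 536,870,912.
29
536,870,912 = 1,024 × 1,024 × 512 = 2^10 × 2^10 × 2^9 = 2^29, so n = 29.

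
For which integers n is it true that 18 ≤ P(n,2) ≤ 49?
5, 6, 7

Reasoning: P(4,2)=12; P(5,2)=20; P(6,2)=30; P(7,2)=42; P(8,2)=56. So valid n = 5, 6, 7.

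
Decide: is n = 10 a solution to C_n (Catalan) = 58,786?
C_10 = C(20,10)/(10+1) = 184,756/11 = 16,796, which does not equal 58,786.

Answer: No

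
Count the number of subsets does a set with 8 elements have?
256

Explanation: Each element can be included or excluded: 2^8 = 256.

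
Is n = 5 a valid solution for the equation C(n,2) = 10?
Yes

Reasoning: C(5,2) = 5·4/2! = 20/2 = 10, which equals 10.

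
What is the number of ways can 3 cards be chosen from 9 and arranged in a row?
504

Explanation: P(9,3) = 9!/(9-3)! = 504.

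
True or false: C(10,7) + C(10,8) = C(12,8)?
False

Working:
Pascal's identity gives C(11,8) = 165, whereas C(12,8) = 495.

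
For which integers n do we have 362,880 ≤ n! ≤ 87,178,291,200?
n! is strictly increasing; 9! = 362,880 and 14! = 87,178,291,200, so valid n = 9, 10, 11, 12, 13, 14.

Answer: 9, 10, 11, 12, 13, 14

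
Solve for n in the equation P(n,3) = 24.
4

Explanation: P(n,3) = n(n−1)(n−2) is increasing in n; n(n−1)(n−2) ≈ (n−1)^3 = 24 gives n ≈ 3.9. Check: P(3,3) = 6, P(4,3) = 24 ✓. So n = 4.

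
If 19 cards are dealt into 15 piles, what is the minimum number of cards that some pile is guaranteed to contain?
2

Explanation: Pigeonhole: ⌈19/15⌉ = 2.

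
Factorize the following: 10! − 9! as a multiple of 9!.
9 × 9! = 3,265,920

10! − 9! = 10·9! − 9! = (10 − 1)·9! = 9 × 9! = 3,265,920.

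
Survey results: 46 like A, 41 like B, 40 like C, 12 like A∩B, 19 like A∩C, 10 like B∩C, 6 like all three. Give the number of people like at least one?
|A∪B∪C| = 46+41+40-12-19-10+6 = 92.

Answer: 92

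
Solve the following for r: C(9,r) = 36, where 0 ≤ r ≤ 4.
2

Working:
C(9,r) is increasing for 0 ≤ r ≤ 4. Stepping up (C(9,r+1) = C(9,r)·(9−r)/(r+1)): C(9,1) = 9, C(9,2) = 36 ✓. So r = 2.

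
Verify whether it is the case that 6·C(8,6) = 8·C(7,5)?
True

Working:
Absorption identity k·C(n,k) = n·C(n-1,k-1). LHS = 6·28 = 168; RHS = 8·21 = 168.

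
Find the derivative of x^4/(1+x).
Quotient rule: [4x^{3}(1+x) - x^4]/(1+x)².

Answer: (4x^3(1+x) - x^4)/(1+x)²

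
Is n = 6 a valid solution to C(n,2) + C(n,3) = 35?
Yes

Working:
C(6,2) + C(6,3) = 15 + 20 = 35, which equals 35.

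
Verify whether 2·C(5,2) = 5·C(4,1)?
True

Solution: Absorption identity k·C(n,k) = n·C(n-1,k-1). LHS = 2·10 = 20; RHS = 5·4 = 20.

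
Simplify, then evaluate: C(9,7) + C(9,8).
45

Solution: By Pascal's identity: C(10,8) = 45.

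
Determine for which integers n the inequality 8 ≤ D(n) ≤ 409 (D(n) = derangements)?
4, 5, 6

Using D(n) = (n−1)[D(n−1) + D(n−2)] with D(1)=0, D(2)=1: D(3)=2; D(4)=9; D(5)=44; D(6)=265; D(7)=1,854. So valid n = 4, 5, 6.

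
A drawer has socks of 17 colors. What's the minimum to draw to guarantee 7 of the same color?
103

Reasoning: Worst case: 6 of each = 102. One more: 103.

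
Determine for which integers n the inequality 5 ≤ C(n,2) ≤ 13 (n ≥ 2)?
4, 5

Reasoning: C(3,2)=3; C(4,2)=6; C(5,2)=10; C(6,2)=15. So valid n = 4, 5.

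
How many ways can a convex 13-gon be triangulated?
58,786

Explanation: Using the Catalan number formula: C_n = C(2n, n) / (n+1)
C_11 = C(22, 11) / (11+1)
     = 705432 / 12
     = 58,786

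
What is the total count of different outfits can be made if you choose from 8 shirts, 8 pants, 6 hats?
384

By the multiplication principle: 8 × 8 × 6 = 384.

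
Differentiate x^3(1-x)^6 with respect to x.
3x^2(1-x)^6 - 6x^3(1-x)^5

Working:
Product rule: 3x^{2}(1-x)^{6} + x^3·(-6)(1-x)^{5}.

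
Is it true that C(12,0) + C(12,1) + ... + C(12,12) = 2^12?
True
Binomial theorem with x = y = 1: Σ C(12,i) = (1+1)^12 = 2^12 = 4,096. The statement holds.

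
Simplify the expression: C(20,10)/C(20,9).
11/10

C(n,k+1)/C(n,k) = (n−k)/(k+1). Here (20−9)/(9+1) = 11/10 = 11/10.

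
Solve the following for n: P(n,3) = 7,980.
21

Explanation: P(n,3) = n(n−1)(n−2) is increasing in n; n(n−1)(n−2) ≈ (n−1)^3 = 7,980 gives n ≈ 21.0. Check: P(19,3) = 5,814, P(20,3) = 6,840, P(21,3) = 7,980 ✓. So n = 21.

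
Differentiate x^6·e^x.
(6x^5 + x^6)e^x

Solution: Product rule: d/dx[x^6]·e^x + x^6·d/dx[e^x] = 6x^{5}e^x + x^6e^x.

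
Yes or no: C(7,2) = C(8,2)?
LHS = C(7,2) = 21; RHS = C(8,2) = 28. 21 ≠ 28, so the statement does not hold.
Final answer: No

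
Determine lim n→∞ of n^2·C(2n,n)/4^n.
C(2n,n) ~ 4^n/√(πn), so n^2·C(2n,n)/4^n ~ n^(2 − 1/2)/√π → ∞.

Answer: ∞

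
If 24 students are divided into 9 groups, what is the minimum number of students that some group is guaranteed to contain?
3

Explanation: Pigeonhole: ⌈24/9⌉ = 3.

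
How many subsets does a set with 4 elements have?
16

Explanation: Each element can be included or excluded: 2^4 = 16.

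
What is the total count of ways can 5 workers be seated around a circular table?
24

Solution: Circular arrangements: (5-1)! = 24.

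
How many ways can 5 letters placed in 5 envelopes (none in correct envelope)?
44

Reasoning: Using D(n) = (n-1)[D(n-1) + D(n-2)]:
D(5) = (5-1) × [D(4) + D(3)]
      = 4 × [9 + 2]
      = 4 × 11
      = 44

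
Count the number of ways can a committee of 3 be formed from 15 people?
455

C(15,3) = 15! / (3! × (15-3)!)
         = 15! / (3! × 12!)
         = 455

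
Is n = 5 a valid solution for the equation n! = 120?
Yes

Explanation: 5! = 5·4! = 5·24 = 120, which equals 120.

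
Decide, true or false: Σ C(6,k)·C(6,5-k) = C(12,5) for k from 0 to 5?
True

Working:
Vandermonde's identity gives C(12,5) = 792; RHS C(12,5) = 792.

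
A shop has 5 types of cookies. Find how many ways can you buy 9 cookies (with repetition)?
Stars and bars: C(9+5-1, 9) = C(13, 9) = 715.

Answer: 715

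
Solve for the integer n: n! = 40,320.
8

Reasoning: n! is strictly increasing. 6! = 720, 7! = 5,040, 8! = 40,320 ✓. So n = 8.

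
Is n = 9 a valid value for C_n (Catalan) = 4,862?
Yes

C_9 = C(18,9)/(9+1) = 48,620/10 = 4,862, which equals 4,862.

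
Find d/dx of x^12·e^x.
(12x^11 + x^12)e^x

Product rule: d/dx[x^12]·e^x + x^12·d/dx[e^x] = 12x^{11}e^x + x^12e^x.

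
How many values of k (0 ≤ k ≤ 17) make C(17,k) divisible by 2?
14
Checking C(17,k) mod 2 for k = 0..17: divisible at k = 2, 3, 4, 5, 6, 7, 8, 9, 10, 11, 12, 13, 14, 15. That's 14 values.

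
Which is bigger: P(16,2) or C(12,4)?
C(12,4)

Working:
P(16,2)=240, C(12,4)=495.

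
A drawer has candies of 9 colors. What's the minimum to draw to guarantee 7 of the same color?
55

Working:
Worst case: 6 of each = 54. One more: 55.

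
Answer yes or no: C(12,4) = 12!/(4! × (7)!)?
No

Reasoning: The correct denominator is 4!×8!, giving C(12,4) = 495; the stated RHS is 12!/(4!×7!) = 3,960 ≠ 495, so the statement does not hold.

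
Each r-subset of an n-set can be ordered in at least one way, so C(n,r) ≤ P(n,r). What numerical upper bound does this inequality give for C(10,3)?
720

Explanation: P(10,3) = 10·9·8 = 720, so C(10,3) ≤ 720. (The bound is loose by a factor of 3! = 6: C(10,3) = 720/6 = 120.)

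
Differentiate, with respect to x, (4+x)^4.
Using the power rule: d/dx (4+x)^4 = 4(4+x)^{3}.

Answer: 4(4+x)^3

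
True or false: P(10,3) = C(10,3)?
False

Solution: P(10,3) = 720 but C(10,3) = 120; they differ by a factor of 3! = 6, so the statement does not hold.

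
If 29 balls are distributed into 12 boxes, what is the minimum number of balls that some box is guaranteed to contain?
3

Solution: Pigeonhole: ⌈29/12⌉ = 3.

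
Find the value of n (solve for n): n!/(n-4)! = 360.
6

n!/(n-4)! = n×(n-1)×(n-2)×(n-3), a product of 4 consecutive integers ≈ (n−1.5)^4. 360^(1/4) + 1.5 ≈ 5.9; check n = 6: 6×5×4×3 = 360 ✓. So n = 6.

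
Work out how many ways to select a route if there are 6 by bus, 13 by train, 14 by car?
33

Working:
By the addition principle: 6 + 13 + 14 = 33.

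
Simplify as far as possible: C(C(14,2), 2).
4,095
C(14,2) = 91, then C(91, 2) = 4,095.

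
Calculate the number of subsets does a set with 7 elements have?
128

Explanation: Each element can be included or excluded: 2^7 = 128.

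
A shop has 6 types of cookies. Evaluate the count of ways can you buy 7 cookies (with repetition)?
Stars and bars: C(7+6-1, 7) = C(12, 7) = 792.
Final answer: 792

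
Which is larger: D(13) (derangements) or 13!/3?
D(13)

Reasoning: D(13) = (13-1)·[D(12) + D(11)] = 12·[176,214,841 + 14,684,570] = 2,290,792,932; 13!/3 = 6,227,020,800/3 = 2,075,673,600.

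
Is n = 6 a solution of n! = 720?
Yes
6! = 6·5! = 6·120 = 720, which equals 720.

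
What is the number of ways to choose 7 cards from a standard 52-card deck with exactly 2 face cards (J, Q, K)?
43,428,528
12 face cards and 40 non-face cards: C(12,2) × C(40,5) = 66 × 658,008 = 43,428,528.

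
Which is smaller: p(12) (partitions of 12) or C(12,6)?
p(12)

Solution: Pentagonal recurrence p(n) = p(n−1) + p(n−2) − p(n−5) − p(n−7) + …: p(12) = p(11) + p(10) − p(7) − p(5) + p(0) = 56 + 42 − 15 − 7 + 1 = 77; C(12,6) = 924.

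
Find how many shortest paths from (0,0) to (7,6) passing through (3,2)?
700

Explanation: To (3,2): C(5,3)=10. From there: C(8,4)=70. Total: 700.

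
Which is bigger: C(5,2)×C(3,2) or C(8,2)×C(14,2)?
C(8,2)×C(14,2)

C(5,2)×C(3,2)=30, C(8,2)×C(14,2)=2,548.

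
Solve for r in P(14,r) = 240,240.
P(14,r) = 14·13·…·(14−r+1), a product of r factors. Multiplying down from 14: 14 = 14; 14·13 = 182; 14·13·12 = 2,184; 14·13·12·11 = 24,024; 14·13·12·11·10 = 240,240 ✓ (5 factors). So r = 5.

Answer: 5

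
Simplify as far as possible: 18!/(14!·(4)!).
This is C(18,14) = 3,060.
Final answer: 3,060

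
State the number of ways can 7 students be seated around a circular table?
720

Circular arrangements: (7-1)! = 720.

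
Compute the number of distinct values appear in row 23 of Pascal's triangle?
12

Explanation: Row 23 has entries C(23,0)..C(23,23); by symmetry C(23,k)=C(23,23-k), giving 12 distinct values.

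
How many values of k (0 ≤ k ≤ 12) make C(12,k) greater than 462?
5

Working:
Row 12 is unimodal and symmetric about k=12/2. C(12,3)=220 ≤ 462; C(12,4)=495 > 462; by symmetry C(12,k) > 462 for k = 4..8. That's 8 - 4 + 1 = 5 values.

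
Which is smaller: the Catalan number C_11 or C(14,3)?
C(14,3)

Explanation: C_11 = C(22,11)/(11+1) = 705,432/12 = 58,786; C(14,3) = 364.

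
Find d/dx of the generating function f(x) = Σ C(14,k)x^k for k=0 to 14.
Σ k·C(14,k)x^(k-1) for k=1 to 14

Term-by-term differentiation gives Σ k·C(14,k)x^{k-1} for k=1 to 14.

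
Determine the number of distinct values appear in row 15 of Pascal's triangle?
8

Row 15 has entries C(15,0)..C(15,15); by symmetry C(15,k)=C(15,15-k), giving 8 distinct values.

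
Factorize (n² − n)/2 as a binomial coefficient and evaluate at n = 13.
(n² − n)/2 = n(n−1)/2 = C(n,2). At n = 13: C(13,2) = 78.

Answer: C(n,2); C(13,2) = 78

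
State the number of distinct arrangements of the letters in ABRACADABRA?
Word has 11 letters (A=5, B=2, R=2, C=1, D=1). Arrangements: 11!/Π(k!) = 83,160.
Final answer: 83,160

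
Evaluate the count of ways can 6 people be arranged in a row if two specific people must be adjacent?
240

Solution: Treat pair as unit: (6-1)! arrangements × 2 internal orders = 240.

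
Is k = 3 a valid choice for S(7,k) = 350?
No

S(7,3) = 3·S(6,3) + S(6,2) = 3·90 + 31 = 301, which does not equal 350.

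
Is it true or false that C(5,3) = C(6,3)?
LHS = C(5,3) = 10; RHS = C(6,3) = 20. 10 ≠ 20, so the statement does not hold.

Answer: False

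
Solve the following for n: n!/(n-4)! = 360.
n!/(n-4)! = n×(n-1)×(n-2)×(n-3), a product of 4 consecutive integers ≈ (n−1.5)^4. 360^(1/4) + 1.5 ≈ 5.9; check n = 6: 6×5×4×3 = 360 ✓. So n = 6.
Final answer: 6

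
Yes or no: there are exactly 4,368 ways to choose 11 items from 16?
Yes

Explanation: C(16,11) = 4,368.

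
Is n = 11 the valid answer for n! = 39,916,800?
Yes

Reasoning: 11! = 11·10! = 11·3,628,800 = 39,916,800, which equals 39,916,800.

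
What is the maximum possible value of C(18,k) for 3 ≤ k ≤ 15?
48,620

Working:
C(18,k) is maximised at the centre of the row: C(18,9) = 48,620.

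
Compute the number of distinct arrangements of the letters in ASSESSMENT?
Word has 10 letters (A=1, S=4, E=2, M=1, N=1, T=1). Arrangements: 10!/Π(k!) = 75,600.
Final answer: 75,600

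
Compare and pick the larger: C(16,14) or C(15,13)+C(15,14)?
Equal

Working:
By Pascal's identity: C(16,14) = C(15,13)+C(15,14) = 120. Equal.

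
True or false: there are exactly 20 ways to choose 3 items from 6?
True

Explanation: C(6,3) = 20.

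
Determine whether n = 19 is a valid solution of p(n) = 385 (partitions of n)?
No

Solution: Pentagonal recurrence p(n) = p(n−1) + p(n−2) − p(n−5) − p(n−7) + …: p(19) = p(18) + p(17) − p(14) − p(12) + p(7) + p(4) = 385 + 297 − 135 − 77 + 15 + 5 = 490, which does not equal 385.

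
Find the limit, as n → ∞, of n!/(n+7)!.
n!/(n+7)! = 1/[(n+1)(n+2)···(n+7)] → 0 as n → ∞.

Answer: 0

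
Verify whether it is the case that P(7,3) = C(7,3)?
False

P(7,3) = 210 but C(7,3) = 35; they differ by a factor of 3! = 6, so the statement does not hold.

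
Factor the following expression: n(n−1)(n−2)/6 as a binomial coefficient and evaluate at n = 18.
C(n,3); C(18,3) = 816

Reasoning: n(n−1)(n−2)/6 = n!/(3!(n−3)!) = C(n,3). At n = 18: C(18,3) = 816.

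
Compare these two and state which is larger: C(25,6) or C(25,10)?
C(25,6)=177,100, C(25,10)=3,268,760.
Final answer: C(25,10)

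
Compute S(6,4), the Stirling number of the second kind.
Using the Stirling recurrence: S(n,k) = k·S(n-1,k) + S(n-1,k-1)
S(6,4) = 4·S(5,4) + S(5,3)
         = 4·10 + 25
         = 40 + 25
         = 65
Final answer: 65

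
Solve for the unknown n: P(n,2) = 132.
12
P(n,2) = n(n−1) is increasing in n; n(n−1) ≈ (n−0.5)^2 = 132 gives n ≈ 12.0. Check: P(10,2) = 90, P(11,2) = 110, P(12,2) = 132 ✓. So n = 12.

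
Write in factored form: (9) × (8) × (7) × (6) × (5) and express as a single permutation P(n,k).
P(9,5) = 9!/(4)!

Working:
Product of 5 consecutive descending integers starting at 9: P(9,5) = 9!/4! = 15,120.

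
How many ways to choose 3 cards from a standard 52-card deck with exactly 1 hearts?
9,633
13 hearts and 39 non-hearts: C(13,1) × C(39,2) = 13 × 741 = 9,633.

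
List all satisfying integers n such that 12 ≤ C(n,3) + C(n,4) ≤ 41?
5, 6
C(4,3)+C(4,4)=5; C(5,3)+C(5,4)=15; C(6,3)+C(6,4)=35; C(7,3)+C(7,4)=70. So valid n = 5, 6.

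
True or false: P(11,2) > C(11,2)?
True

P(11,2) = 110 and C(11,2) = 55; P(n,r) = r! × C(n,r) so P > C whenever r ≥ 2.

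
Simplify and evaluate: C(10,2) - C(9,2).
9

Explanation: C(10,2) - C(9,2) = C(9,1) = 9.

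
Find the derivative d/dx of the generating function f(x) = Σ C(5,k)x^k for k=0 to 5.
Σ k·C(5,k)x^(k-1) for k=1 to 5
Term-by-term differentiation gives Σ k·C(5,k)x^{k-1} for k=1 to 5.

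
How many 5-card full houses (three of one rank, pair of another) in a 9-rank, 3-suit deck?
216
Triple rank: 9. Triple suits: C(3,3)=1. Pair rank: 8. Pair suits: C(3,2)=3. Total: 216.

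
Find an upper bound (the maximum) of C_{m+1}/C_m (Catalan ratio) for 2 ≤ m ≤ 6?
13/4

Explanation: C_{m+1}/C_m = 2(2m+1)/(m+2), which increases with m. Maximum at m = 6: 2·13/8 = 13/4.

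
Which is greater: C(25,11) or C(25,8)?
C(25,11)

C(25,11)=4,457,400, C(25,8)=1,081,575.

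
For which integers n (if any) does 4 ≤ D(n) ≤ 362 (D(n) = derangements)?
Using D(n) = (n−1)[D(n−1) + D(n−2)] with D(1)=0, D(2)=1: D(3)=2; D(4)=9; D(5)=44; D(6)=265; D(7)=1,854. So valid n = 4, 5, 6.

Answer: 4, 5, 6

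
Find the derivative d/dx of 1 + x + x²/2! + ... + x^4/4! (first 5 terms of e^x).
1 + x + x²/2! + ... + x^3/3!
Differentiating term by term gives the first 4 terms of e^x.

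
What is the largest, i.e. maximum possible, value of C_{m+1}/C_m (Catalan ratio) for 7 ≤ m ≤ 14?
29/8

Working:
C_{m+1}/C_m = 2(2m+1)/(m+2), which increases with m. Maximum at m = 14: 2·29/16 = 29/8.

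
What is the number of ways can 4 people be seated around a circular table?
6

Working:
Circular arrangements: (4-1)! = 6.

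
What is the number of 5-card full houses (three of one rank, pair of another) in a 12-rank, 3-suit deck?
396
Triple rank: 12. Triple suits: C(3,3)=1. Pair rank: 11. Pair suits: C(3,2)=3. Total: 396.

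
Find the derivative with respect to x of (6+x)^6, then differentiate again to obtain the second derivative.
30(6+x)^4
First derivative: 6(6+x)^{5}. Second derivative: 6·5·(6+x)^{4} = 30(6+x)^{4}.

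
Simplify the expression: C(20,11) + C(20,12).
By Pascal's identity: C(21,12) = 293,930.
Final answer: 293,930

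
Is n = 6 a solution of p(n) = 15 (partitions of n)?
No

Solution: Pentagonal recurrence p(n) = p(n−1) + p(n−2) − p(n−5) − p(n−7) + …: p(6) = p(5) + p(4) − p(1) = 7 + 5 − 1 = 11, which does not equal 15.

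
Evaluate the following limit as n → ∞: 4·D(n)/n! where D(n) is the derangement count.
4/e

Working:
D(n)/n! → 1/e, so 4·D(n)/n! → 4/e.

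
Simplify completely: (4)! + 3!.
(4)! + 3! = (4)·3! + 3! = (4+1)·3! = 5·3! = 30.
Final answer: 30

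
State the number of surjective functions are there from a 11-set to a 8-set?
479,001,600

Reasoning: Onto functions = 8! × S(11,8)
First compute S(11,8) via recurrence:
Using the Stirling recurrence: S(n,k) = k·S(n-1,k) + S(n-1,k-1)
S(11,8) = 8·S(10,8) + S(10,7)
         = 8·750 + 5880
         = 6000 + 5880
         = 11,880
Then: 40320 × 11880 = 479,001,600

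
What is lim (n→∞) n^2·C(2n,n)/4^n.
∞

C(2n,n) ~ 4^n/√(πn), so n^2·C(2n,n)/4^n ~ n^(2 − 1/2)/√π → ∞.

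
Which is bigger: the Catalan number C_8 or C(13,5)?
C_8
C_8 = C(16,8)/(8+1) = 12,870/9 = 1,430; C(13,5) = 1,287.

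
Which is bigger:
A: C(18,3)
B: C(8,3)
A

Working:
A=C(18,3)=816, B=C(8,3)=56.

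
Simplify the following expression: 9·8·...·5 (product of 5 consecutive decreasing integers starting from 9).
15,120

Working:
This is P(9,5) = 9!/(4)! = 15,120.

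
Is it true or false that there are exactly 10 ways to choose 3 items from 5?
True
C(5,3) = 10.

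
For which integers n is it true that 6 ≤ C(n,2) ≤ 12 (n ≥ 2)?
4, 5

Explanation: C(3,2)=3; C(4,2)=6; C(5,2)=10; C(6,2)=15. So valid n = 4, 5.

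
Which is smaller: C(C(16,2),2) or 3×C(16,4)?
3×C(16,4)

Working:
C(C(16,2),2)=7,140, 3×C(16,4)=5,460.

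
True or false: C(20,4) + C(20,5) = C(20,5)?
Pascal's identity gives C(21,5) = 20,349, whereas C(20,5) = 15,504.
Final answer: False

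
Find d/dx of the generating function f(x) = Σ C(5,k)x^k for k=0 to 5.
Term-by-term differentiation gives Σ k·C(5,k)x^{k-1} for k=1 to 5.

Answer: Σ k·C(5,k)x^(k-1) for k=1 to 5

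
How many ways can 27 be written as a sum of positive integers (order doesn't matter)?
3,010

Explanation: Pentagonal recurrence p(n) = p(n−1) + p(n−2) − p(n−5) − p(n−7) + …: p(27) = p(26) + p(25) − p(22) − p(20) + p(15) + p(12) − p(5) − p(1) = 2,436 + 1,958 − 1,002 − 627 + 176 + 77 − 7 − 1 = 3,010.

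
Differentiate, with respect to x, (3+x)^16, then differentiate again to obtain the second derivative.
First derivative: 16(3+x)^{15}. Second derivative: 16·15·(3+x)^{14} = 240(3+x)^{14}.

Answer: 240(3+x)^14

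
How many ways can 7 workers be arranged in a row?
Arrangements of 7 distinct objects: 7! = 5,040.

Answer: 5,040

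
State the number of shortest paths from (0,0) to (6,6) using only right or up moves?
924

Choose 6 rights from 12 moves: C(12,6) = 924.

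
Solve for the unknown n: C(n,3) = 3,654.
29

Explanation: C(n,3) = n(n−1)(n−2)/3! is increasing in n, and n(n−1)(n−2) = 3!·3,654 = 21,924 ≈ (n−1)^3 gives n ≈ 29.0. Check: C(27,3) = 2,925, C(28,3) = 3,276, C(29,3) = 3,654 ✓. So n = 29.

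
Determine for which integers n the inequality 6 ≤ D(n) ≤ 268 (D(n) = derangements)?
4, 5, 6

Explanation: Using D(n) = (n−1)[D(n−1) + D(n−2)] with D(1)=0, D(2)=1: D(3)=2; D(4)=9; D(5)=44; D(6)=265; D(7)=1,854. So valid n = 4, 5, 6.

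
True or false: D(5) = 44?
True

Reasoning: Derangements of 5 elements: D(5) = (5-1)·[D(4) + D(3)] = 4·[9 + 2] = 44.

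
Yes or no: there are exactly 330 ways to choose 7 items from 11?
Yes

Explanation: C(11,7) = 330.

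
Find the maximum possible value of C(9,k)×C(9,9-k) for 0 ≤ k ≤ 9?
15,876

Explanation: C(9,k)·C(9,9-k) = C(9,k)², maximised at the centre k = 4: C(9,4)² = 15,876.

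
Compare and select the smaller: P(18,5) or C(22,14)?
C(22,14)

P(18,5)=1,028,160, C(22,14)=319,770.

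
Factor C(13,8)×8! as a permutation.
C(13,8)×8! = [13!/(8!(5)!)]×8! = 13!/(5)! = P(13,8) = 51,891,840.
Final answer: P(13,8)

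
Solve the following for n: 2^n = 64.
6

Explanation: 2^6 = 64, so n = 6.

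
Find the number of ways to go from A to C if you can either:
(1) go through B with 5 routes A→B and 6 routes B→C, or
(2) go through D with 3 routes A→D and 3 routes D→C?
39

Working:
Route via B: 5×6=30. Route via D: 3×3=9. Total: 39.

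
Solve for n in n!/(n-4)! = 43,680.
16

Explanation: n!/(n-4)! = n×(n-1)×(n-2)×(n-3), a product of 4 consecutive integers ≈ (n−1.5)^4. 43,680^(1/4) + 1.5 ≈ 16.0; check n = 16: 16×15×14×13 = 43,680 ✓. So n = 16.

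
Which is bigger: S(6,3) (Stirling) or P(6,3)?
S(6,3) = 3·S(5,3) + S(5,2) = 3·25 + 15 = 90; P(6,3) = 120.

Answer: P(6,3)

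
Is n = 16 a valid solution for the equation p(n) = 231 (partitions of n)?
Yes

Working:
Pentagonal recurrence p(n) = p(n−1) + p(n−2) − p(n−5) − p(n−7) + …: p(16) = p(15) + p(14) − p(11) − p(9) + p(4) + p(1) = 176 + 135 − 56 − 30 + 5 + 1 = 231, which equals 231.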